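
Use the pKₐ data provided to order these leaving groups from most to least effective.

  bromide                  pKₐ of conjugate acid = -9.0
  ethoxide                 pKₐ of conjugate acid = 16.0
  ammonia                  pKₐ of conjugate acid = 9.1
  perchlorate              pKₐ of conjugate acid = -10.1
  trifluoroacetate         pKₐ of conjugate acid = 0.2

Lower conjugate-acid pKₐ ⇒ weaker base ⇒ better leaving group.
Sorting by the given values: perchlorate (-10.1), bromide (-9.0), trifluoroacetate (0.2), ammonia (9.1), ethoxide (16.0).

perchlorate > bromide > trifluoroacetate > ammonia > ethoxide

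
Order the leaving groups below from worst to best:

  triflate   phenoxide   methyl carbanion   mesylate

The more stable X⁻ (or X) is on its own — i.e. the weaker a base it is — the better a leaving group it makes.
triflate: pKₐ(CF₃SO₃H (triflic acid)) ≈ -14 — charge spread over three oxygens and a CF₃ group; the premier leaving group in synthesis
mesylate: pKₐ(CH₃SO₃H (MsOH)) ≈ -1.9 — resonance-delocalised alkanesulfonate
phenoxide: pKₐ(C₆H₅OH (phenol)) ≈ 10
methyl carbanion: pKₐ(CH₄) ≈ 48 — unstabilised carbanion; the worst conceivable leaving group
Listed from poorest to best leaving group as asked.

methyl carbanion < phenoxide < mesylate < triflate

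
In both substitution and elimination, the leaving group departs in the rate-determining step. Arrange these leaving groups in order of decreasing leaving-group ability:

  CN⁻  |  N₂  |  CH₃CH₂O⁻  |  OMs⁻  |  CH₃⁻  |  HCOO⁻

N₂ > OMs⁻ > HCOO⁻ > CN⁻ > CH₃CH₂O⁻ > CH₃⁻

The more stable X⁻ (or X) is on its own — i.e. the weaker a base it is — the better a leaving group it makes.
N₂: no meaningful conjugate acid; N₂ departs as an exceptionally stable neutral molecule
OMs⁻: pKₐ(CH₃SO₃H (MsOH)) ≈ -1.9
HCOO⁻: pKₐ(HCOOH) ≈ 3.8
CN⁻: pKₐ(HCN) ≈ 9.2
CH₃CH₂O⁻: pKₐ(CH₃CH₂OH) ≈ 16
CH₃⁻: pKₐ(CH₄) ≈ 48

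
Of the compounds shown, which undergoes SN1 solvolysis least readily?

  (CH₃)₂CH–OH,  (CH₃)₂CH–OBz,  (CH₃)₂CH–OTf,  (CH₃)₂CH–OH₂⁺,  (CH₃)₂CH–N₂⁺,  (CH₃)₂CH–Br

(CH₃)₂CH–OH

Identical carbon frameworks mean the comparison reduces to leaving-group quality.
The more stable X⁻ (or X) is on its own — i.e. the weaker a base it is — the better a leaving group it makes.
(CH₃)₂CH–N₂⁺ loses N₂: no meaningful conjugate acid; N₂ departs as an exceptionally stable neutral molecule
(CH₃)₂CH–OTf loses OTf⁻: pKₐ(CF₃SO₃H (triflic acid)) ≈ -14
(CH₃)₂CH–Br loses Br⁻: pKₐ(HBr) ≈ -9
(CH₃)₂CH–OH₂⁺ loses H₂O: pKₐ(H₃O⁺) ≈ -1.7
(CH₃)₂CH–OBz loses PhCOO⁻: pKₐ(C₆H₅COOH) ≈ 4.2
(CH₃)₂CH–OH loses OH⁻: pKₐ(H₂O) ≈ 15.7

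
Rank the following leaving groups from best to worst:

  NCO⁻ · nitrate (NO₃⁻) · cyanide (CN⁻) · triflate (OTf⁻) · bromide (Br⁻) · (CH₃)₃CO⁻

triflate (OTf⁻) > bromide (Br⁻) > nitrate (NO₃⁻) > NCO⁻ > cyanide (CN⁻) > (CH₃)₃CO⁻

Leaving-group ability tracks the stability of the departed species; conjugate-acid pKₐ is the usual yardstick (lower pKₐ → better LG).
triflate (OTf⁻): pKₐ(CF₃SO₃H (triflic acid)) ≈ -14
bromide (Br⁻): pKₐ(HBr) ≈ -9
nitrate (NO₃⁻): pKₐ(HNO₃) ≈ -1.3
NCO⁻: pKₐ(HOCN) ≈ 3.5
cyanide (CN⁻): pKₐ(HCN) ≈ 9.2 — sp carbon stabilises the charge somewhat, but still a poor LG
(CH₃)₃CO⁻: pKₐ(t-BuOH) ≈ 18 — bulky, strongly basic alkoxide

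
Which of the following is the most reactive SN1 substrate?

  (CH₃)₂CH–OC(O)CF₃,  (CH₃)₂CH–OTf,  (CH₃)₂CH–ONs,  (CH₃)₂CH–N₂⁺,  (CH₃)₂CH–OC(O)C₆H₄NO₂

(CH₃)₂CH–N₂⁺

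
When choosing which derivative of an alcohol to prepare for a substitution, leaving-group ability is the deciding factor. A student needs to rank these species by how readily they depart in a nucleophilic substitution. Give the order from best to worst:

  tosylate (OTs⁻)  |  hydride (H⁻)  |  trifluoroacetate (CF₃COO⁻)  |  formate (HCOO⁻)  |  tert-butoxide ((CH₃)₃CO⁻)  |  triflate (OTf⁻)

triflate (OTf⁻) > tosylate (OTs⁻) > trifluoroacetate (CF₃COO⁻) > formate (HCOO⁻) > tert-butoxide ((CH₃)₃CO⁻) > hydride (H⁻)

triflate (OTf⁻): pKₐ(CF₃SO₃H (triflic acid)) ≈ -14
tosylate (OTs⁻): pKₐ(p-CH₃C₆H₄SO₃H (TsOH)) ≈ -2.8
trifluoroacetate (CF₃COO⁻): pKₐ(CF₃COOH) ≈ 0.2
formate (HCOO⁻): pKₐ(HCOOH) ≈ 3.8
tert-butoxide ((CH₃)₃CO⁻): pKₐ(t-BuOH) ≈ 18
hydride (H⁻): pKₐ(H₂) ≈ 36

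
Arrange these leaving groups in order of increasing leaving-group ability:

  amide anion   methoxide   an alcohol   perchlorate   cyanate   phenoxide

perchlorate: pKₐ(HClO₄) ≈ -10
an alcohol: pKₐ(R'OH₂⁺) ≈ -2.4 — neutral; leaves from a protonated ether (an oxonium ion, R–O(H)R'⁺)
cyanate: pKₐ(HOCN) ≈ 3.5 — resonance between N and O
phenoxide: pKₐ(C₆H₅OH (phenol)) ≈ 10
methoxide: pKₐ(CH₃OH) ≈ 15.5 — strong base; alkoxides do not leave unassisted
amide anion: pKₐ(NH₃) ≈ 38 — extremely strong base; never a leaving group
The question asks for worst first, so the sequence is read in increasing leaving-group ability.

amide anion < methoxide < phenoxide < cyanate < an alcohol < perchlorate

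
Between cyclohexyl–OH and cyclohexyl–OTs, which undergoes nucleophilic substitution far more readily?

From cyclohexyl–OH the departing group would be OH⁻ (pKₐ(H₂O) ≈ 15.7). Strong base; essentially never leaves without prior activation.
From cyclohexyl–OTs the leaving group is OTs⁻ (pKₐ(p-CH₃C₆H₄SO₃H (TsOH)) ≈ -2.8). Resonance-delocalised arenesulfonate.
(In practice cyclohexyl–OTs is made from cyclohexyl–OH by treatment with TsCl / pyridine, converting the hydroxyl into a tosylate.)

cyclohexyl–OTs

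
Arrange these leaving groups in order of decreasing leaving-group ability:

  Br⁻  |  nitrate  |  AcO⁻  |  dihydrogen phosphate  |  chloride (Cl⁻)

Br⁻ > chloride (Cl⁻) > nitrate > dihydrogen phosphate > AcO⁻

A good leaving group is a weak base: the lower the pKₐ of its conjugate acid, the more readily it departs.
Br⁻: pKₐ(HBr) ≈ -9
chloride (Cl⁻): pKₐ(HCl) ≈ -7
nitrate: pKₐ(HNO₃) ≈ -1.3 — resonance-delocalised over three oxygens
dihydrogen phosphate: pKₐ(H₃PO₄) ≈ 2.1 — moderate base; biological leaving group after further activation
AcO⁻: pKₐ(CH₃COOH) ≈ 4.8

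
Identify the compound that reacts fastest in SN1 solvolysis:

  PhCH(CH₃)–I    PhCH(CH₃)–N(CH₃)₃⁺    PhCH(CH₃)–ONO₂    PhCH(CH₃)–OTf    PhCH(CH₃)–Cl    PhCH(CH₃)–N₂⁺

Identical carbon frameworks mean the comparison reduces to leaving-group quality.
The more stable X⁻ (or X) is on its own — i.e. the weaker a base it is — the better a leaving group it makes.
PhCH(CH₃)–N₂⁺ loses N₂: no meaningful conjugate acid; N₂ departs as an exceptionally stable neutral molecule
PhCH(CH₃)–OTf loses OTf⁻: pKₐ(CF₃SO₃H (triflic acid)) ≈ -14
PhCH(CH₃)–I loses I⁻: pKₐ(HI) ≈ -10
PhCH(CH₃)–Cl loses Cl⁻: pKₐ(HCl) ≈ -7
PhCH(CH₃)–ONO₂ loses NO₃⁻: pKₐ(HNO₃) ≈ -1.3
PhCH(CH₃)–N(CH₃)₃⁺ loses NR'₃: pKₐ(R'₃NH⁺) ≈ 10.7

PhCH(CH₃)–N₂⁺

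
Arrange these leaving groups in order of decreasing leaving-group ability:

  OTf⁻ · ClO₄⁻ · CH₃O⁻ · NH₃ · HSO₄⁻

OTf⁻ > ClO₄⁻ > HSO₄⁻ > NH₃ > CH₃O⁻

The more stable X⁻ (or X) is on its own — i.e. the weaker a base it is — the better a leaving group it makes.
OTf⁻: pKₐ(CF₃SO₃H (triflic acid)) ≈ -14 — charge spread over three oxygens and a CF₃ group; the premier leaving group in synthesis
ClO₄⁻: pKₐ(HClO₄) ≈ -10 — extremely weak base; rarely used for safety reasons
HSO₄⁻: pKₐ(H₂SO₄) ≈ -3 — conjugate base of a strong mineral acid
NH₃: pKₐ(NH₄⁺) ≈ 9.2
CH₃O⁻: pKₐ(CH₃OH) ≈ 15.5 — strong base; alkoxides do not leave unassisted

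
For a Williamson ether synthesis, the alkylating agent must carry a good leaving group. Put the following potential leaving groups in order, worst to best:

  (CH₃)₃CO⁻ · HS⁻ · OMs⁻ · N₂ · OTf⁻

(CH₃)₃CO⁻ < HS⁻ < OMs⁻ < OTf⁻ < N₂

Leaving-group ability tracks the stability of the departed species; conjugate-acid pKₐ is the usual yardstick (lower pKₐ → better LG).
N₂: no meaningful conjugate acid; N₂ departs as an exceptionally stable neutral molecule
OTf⁻: pKₐ(CF₃SO₃H (triflic acid)) ≈ -14 — charge spread over three oxygens and a CF₃ group; the premier leaving group in synthesis
OMs⁻: pKₐ(CH₃SO₃H (MsOH)) ≈ -1.9 — resonance-delocalised alkanesulfonate
HS⁻: pKₐ(H₂S) ≈ 7 — larger and more polarisable than the oxygen analogue
(CH₃)₃CO⁻: pKₐ(t-BuOH) ≈ 18 — bulky, strongly basic alkoxide
Reversing gives the worst-to-best order requested.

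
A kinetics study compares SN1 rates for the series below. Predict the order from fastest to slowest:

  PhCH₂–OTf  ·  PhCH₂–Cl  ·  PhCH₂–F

Same R in every case — rank the leaving groups.
Rank by basicity of the departing species: weakest base leaves most easily.
PhCH₂–OTf loses OTf⁻: pKₐ(CF₃SO₃H (triflic acid)) ≈ -14
PhCH₂–Cl loses Cl⁻: pKₐ(HCl) ≈ -7
PhCH₂–F loses F⁻: pKₐ(HF) ≈ 3.2

PhCH₂–OTf > PhCH₂–Cl > PhCH₂–F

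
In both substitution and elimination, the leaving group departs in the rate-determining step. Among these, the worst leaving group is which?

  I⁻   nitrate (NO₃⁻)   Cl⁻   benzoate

Leaving-group ability tracks the stability of the departed species; conjugate-acid pKₐ is the usual yardstick (lower pKₐ → better LG).
I⁻: pKₐ(HI) ≈ -10
Cl⁻: pKₐ(HCl) ≈ -7
nitrate (NO₃⁻): pKₐ(HNO₃) ≈ -1.3
benzoate: pKₐ(C₆H₅COOH) ≈ 4.2

benzoate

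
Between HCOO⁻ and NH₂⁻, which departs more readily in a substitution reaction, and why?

HCOO⁻ is the better leaving group.
pKₐ(HCOOH) ≈ 3.8 versus pKₐ(NH₃) ≈ 38: HCOO⁻ is the much weaker base.
Resonance-stabilised carboxylate.

HCOO⁻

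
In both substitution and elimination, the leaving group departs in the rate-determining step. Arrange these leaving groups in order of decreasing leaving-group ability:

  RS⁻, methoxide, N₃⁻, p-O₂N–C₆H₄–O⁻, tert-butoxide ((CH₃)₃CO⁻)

N₃⁻ > p-O₂N–C₆H₄–O⁻ > RS⁻ > methoxide > tert-butoxide ((CH₃)₃CO⁻)

Rank by basicity of the departing species: weakest base leaves most easily.
N₃⁻: pKₐ(HN₃) ≈ 4.7
p-O₂N–C₆H₄–O⁻: pKₐ(p-nitrophenol) ≈ 7.2
RS⁻: pKₐ(RSH (a thiol)) ≈ 10.5
methoxide: pKₐ(CH₃OH) ≈ 15.5
tert-butoxide ((CH₃)₃CO⁻): pKₐ(t-BuOH) ≈ 18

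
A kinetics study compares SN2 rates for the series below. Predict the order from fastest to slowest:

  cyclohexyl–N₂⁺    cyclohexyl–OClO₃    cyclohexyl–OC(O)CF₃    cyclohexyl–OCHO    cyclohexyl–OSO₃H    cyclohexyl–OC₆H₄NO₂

cyclohexyl–N₂⁺ > cyclohexyl–OClO₃ > cyclohexyl–OSO₃H > cyclohexyl–OC(O)CF₃ > cyclohexyl–OCHO > cyclohexyl–OC₆H₄NO₂

Same R in every case — rank the leaving groups.
The more stable X⁻ (or X) is on its own — i.e. the weaker a base it is — the better a leaving group it makes.
cyclohexyl–N₂⁺ loses N₂: no meaningful conjugate acid; N₂ departs as an exceptionally stable neutral molecule
cyclohexyl–OClO₃ loses ClO₄⁻: pKₐ(HClO₄) ≈ -10
cyclohexyl–OSO₃H loses HSO₄⁻: pKₐ(H₂SO₄) ≈ -3
cyclohexyl–OC(O)CF₃ loses CF₃COO⁻: pKₐ(CF₃COOH) ≈ 0.2
cyclohexyl–OCHO loses HCOO⁻: pKₐ(HCOOH) ≈ 3.8
cyclohexyl–OC₆H₄NO₂ loses p-O₂N–C₆H₄–O⁻: pKₐ(p-nitrophenol) ≈ 7.2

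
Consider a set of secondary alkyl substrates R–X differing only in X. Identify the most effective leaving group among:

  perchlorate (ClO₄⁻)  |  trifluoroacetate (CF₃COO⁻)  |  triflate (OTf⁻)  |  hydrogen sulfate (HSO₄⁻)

triflate (OTf⁻)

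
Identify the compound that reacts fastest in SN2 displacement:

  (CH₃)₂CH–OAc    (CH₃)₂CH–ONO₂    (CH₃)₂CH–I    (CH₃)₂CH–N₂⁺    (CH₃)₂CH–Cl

(CH₃)₂CH–N₂⁺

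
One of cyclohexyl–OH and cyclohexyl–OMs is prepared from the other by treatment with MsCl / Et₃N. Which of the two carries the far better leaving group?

From cyclohexyl–OH the departing group would be OH⁻ (pKₐ(H₂O) ≈ 15.7). Strong base; essentially never leaves without prior activation.
From cyclohexyl–OMs the leaving group is OMs⁻ (pKₐ(CH₃SO₃H (MsOH)) ≈ -1.9). Resonance-delocalised alkanesulfonate.
Treatment with MsCl / Et₃N works by converting the hydroxyl into a mesylate, making cyclohexyl–OMs enormously more reactive.

cyclohexyl–OMs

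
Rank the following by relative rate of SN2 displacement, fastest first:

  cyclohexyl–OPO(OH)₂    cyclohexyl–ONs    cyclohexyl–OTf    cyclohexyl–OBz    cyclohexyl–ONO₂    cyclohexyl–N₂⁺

cyclohexyl–N₂⁺ > cyclohexyl–OTf > cyclohexyl–ONs > cyclohexyl–ONO₂ > cyclohexyl–OPO(OH)₂ > cyclohexyl–OBz

Same R in every case — rank the leaving groups.
The more stable X⁻ (or X) is on its own — i.e. the weaker a base it is — the better a leaving group it makes.
cyclohexyl–N₂⁺ loses N₂: no meaningful conjugate acid; N₂ departs as an exceptionally stable neutral molecule
cyclohexyl–OTf loses OTf⁻: pKₐ(CF₃SO₃H (triflic acid)) ≈ -14
cyclohexyl–ONs loses ONs⁻: pKₐ(p-O₂NC₆H₄SO₃H) ≈ -3.5
cyclohexyl–ONO₂ loses NO₃⁻: pKₐ(HNO₃) ≈ -1.3
cyclohexyl–OPO(OH)₂ loses H₂PO₄⁻: pKₐ(H₃PO₄) ≈ 2.1
cyclohexyl–OBz loses PhCOO⁻: pKₐ(C₆H₅COOH) ≈ 4.2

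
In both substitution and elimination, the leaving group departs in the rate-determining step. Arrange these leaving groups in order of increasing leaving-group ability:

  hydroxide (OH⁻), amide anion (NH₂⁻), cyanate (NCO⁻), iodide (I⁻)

amide anion (NH₂⁻) < hydroxide (OH⁻) < cyanate (NCO⁻) < iodide (I⁻)

A good leaving group is a weak base: the lower the pKₐ of its conjugate acid, the more readily it departs.
iodide (I⁻): pKₐ(HI) ≈ -10
cyanate (NCO⁻): pKₐ(HOCN) ≈ 3.5
hydroxide (OH⁻): pKₐ(H₂O) ≈ 15.7
amide anion (NH₂⁻): pKₐ(NH₃) ≈ 38
Reversing gives the worst-to-best order requested.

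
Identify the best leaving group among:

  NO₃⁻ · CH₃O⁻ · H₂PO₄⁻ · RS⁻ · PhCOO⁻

NO₃⁻: pKₐ(HNO₃) ≈ -1.3
H₂PO₄⁻: pKₐ(H₃PO₄) ≈ 2.1
PhCOO⁻: pKₐ(C₆H₅COOH) ≈ 4.2
RS⁻: pKₐ(RSH (a thiol)) ≈ 10.5
CH₃O⁻: pKₐ(CH₃OH) ≈ 15.5

NO₃⁻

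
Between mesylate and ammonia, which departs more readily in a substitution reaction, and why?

mesylate

mesylate is the better leaving group.
pKₐ(CH₃SO₃H (MsOH)) ≈ -1.9 versus pKₐ(NH₄⁺) ≈ 9.2: mesylate is the much weaker base.
Resonance-delocalised alkanesulfonate.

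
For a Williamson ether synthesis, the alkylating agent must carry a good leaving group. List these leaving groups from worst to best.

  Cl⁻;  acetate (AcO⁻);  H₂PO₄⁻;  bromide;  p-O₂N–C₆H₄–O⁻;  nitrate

p-O₂N–C₆H₄–O⁻ < acetate (AcO⁻) < H₂PO₄⁻ < nitrate < Cl⁻ < bromide

The more stable X⁻ (or X) is on its own — i.e. the weaker a base it is — the better a leaving group it makes.
bromide: pKₐ(HBr) ≈ -9 — weak base; good leaving group
Cl⁻: pKₐ(HCl) ≈ -7
nitrate: pKₐ(HNO₃) ≈ -1.3
H₂PO₄⁻: pKₐ(H₃PO₄) ≈ 2.1 — moderate base; biological leaving group after further activation
acetate (AcO⁻): pKₐ(CH₃COOH) ≈ 4.8
p-O₂N–C₆H₄–O⁻: pKₐ(p-nitrophenol) ≈ 7.2 — nitro group delocalises the charge; the classic chromogenic LG
Listed from poorest to best leaving group as asked.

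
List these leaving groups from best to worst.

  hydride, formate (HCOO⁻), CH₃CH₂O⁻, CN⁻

Rank by basicity of the departing species: weakest base leaves most easily.
formate (HCOO⁻): pKₐ(HCOOH) ≈ 3.8
CN⁻: pKₐ(HCN) ≈ 9.2
CH₃CH₂O⁻: pKₐ(CH₃CH₂OH) ≈ 16
hydride: pKₐ(H₂) ≈ 36

formate (HCOO⁻) > CN⁻ > CH₃CH₂O⁻ > hydride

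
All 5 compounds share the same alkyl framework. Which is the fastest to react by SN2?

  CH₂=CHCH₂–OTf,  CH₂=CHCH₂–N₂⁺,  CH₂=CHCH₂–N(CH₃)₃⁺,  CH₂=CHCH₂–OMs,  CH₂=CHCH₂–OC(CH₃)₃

CH₂=CHCH₂–N₂⁺

With the same alkyl group throughout, only the leaving group differentiates the rates.
Rank by basicity of the departing species: weakest base leaves most easily.
CH₂=CHCH₂–N₂⁺ loses N₂: no meaningful conjugate acid; N₂ departs as an exceptionally stable neutral molecule
CH₂=CHCH₂–OTf loses OTf⁻: pKₐ(CF₃SO₃H (triflic acid)) ≈ -14
CH₂=CHCH₂–OMs loses OMs⁻: pKₐ(CH₃SO₃H (MsOH)) ≈ -1.9
CH₂=CHCH₂–N(CH₃)₃⁺ loses NR'₃: pKₐ(R'₃NH⁺) ≈ 10.7
CH₂=CHCH₂–OC(CH₃)₃ loses (CH₃)₃CO⁻: pKₐ(t-BuOH) ≈ 18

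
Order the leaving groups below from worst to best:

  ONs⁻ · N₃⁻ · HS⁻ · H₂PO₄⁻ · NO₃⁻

Leaving-group ability tracks the stability of the departed species; conjugate-acid pKₐ is the usual yardstick (lower pKₐ → better LG).
ONs⁻: pKₐ(p-O₂NC₆H₄SO₃H) ≈ -3.5
NO₃⁻: pKₐ(HNO₃) ≈ -1.3
H₂PO₄⁻: pKₐ(H₃PO₄) ≈ 2.1
N₃⁻: pKₐ(HN₃) ≈ 4.7
HS⁻: pKₐ(H₂S) ≈ 7
The question asks for worst first, so the sequence is read in increasing leaving-group ability.

HS⁻ < N₃⁻ < H₂PO₄⁻ < NO₃⁻ < ONs⁻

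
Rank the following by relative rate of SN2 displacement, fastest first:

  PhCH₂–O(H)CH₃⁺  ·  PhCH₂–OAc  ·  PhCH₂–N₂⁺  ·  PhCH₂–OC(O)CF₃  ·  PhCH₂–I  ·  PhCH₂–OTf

Same R in every case — rank the leaving groups.
Rank by basicity of the departing species: weakest base leaves most easily.
PhCH₂–N₂⁺ loses N₂: no meaningful conjugate acid; N₂ departs as an exceptionally stable neutral molecule
PhCH₂–OTf loses OTf⁻: pKₐ(CF₃SO₃H (triflic acid)) ≈ -14
PhCH₂–I loses I⁻: pKₐ(HI) ≈ -10
PhCH₂–O(H)CH₃⁺ loses R'OH: pKₐ(R'OH₂⁺) ≈ -2.4
PhCH₂–OC(O)CF₃ loses CF₃COO⁻: pKₐ(CF₃COOH) ≈ 0.2
PhCH₂–OAc loses AcO⁻: pKₐ(CH₃COOH) ≈ 4.8

PhCH₂–N₂⁺ > PhCH₂–OTf > PhCH₂–I > PhCH₂–O(H)CH₃⁺ > PhCH₂–OC(O)CF₃ > PhCH₂–OAc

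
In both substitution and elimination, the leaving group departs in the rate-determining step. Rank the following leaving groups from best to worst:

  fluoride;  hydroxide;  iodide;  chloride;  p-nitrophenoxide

iodide: pKₐ(HI) ≈ -10
chloride: pKₐ(HCl) ≈ -7 — moderately weak base
fluoride: pKₐ(HF) ≈ 3.2 — small and strongly basic; the poor halide leaving group
p-nitrophenoxide: pKₐ(p-nitrophenol) ≈ 7.2 — nitro group delocalises the charge; the classic chromogenic LG
hydroxide: pKₐ(H₂O) ≈ 15.7 — strong base; essentially never leaves without prior activation

iodide > chloride > fluoride > p-nitrophenoxide > hydroxide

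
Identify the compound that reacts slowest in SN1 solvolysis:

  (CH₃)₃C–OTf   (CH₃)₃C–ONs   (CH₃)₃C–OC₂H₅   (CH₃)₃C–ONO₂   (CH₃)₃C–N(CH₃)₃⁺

(CH₃)₃C–OC₂H₅

With the same alkyl group throughout, only the leaving group differentiates the rates.
A good leaving group is a weak base: the lower the pKₐ of its conjugate acid, the more readily it departs.
(CH₃)₃C–OTf loses OTf⁻: pKₐ(CF₃SO₃H (triflic acid)) ≈ -14
(CH₃)₃C–ONs loses ONs⁻: pKₐ(p-O₂NC₆H₄SO₃H) ≈ -3.5
(CH₃)₃C–ONO₂ loses NO₃⁻: pKₐ(HNO₃) ≈ -1.3
(CH₃)₃C–N(CH₃)₃⁺ loses NR'₃: pKₐ(R'₃NH⁺) ≈ 10.7
(CH₃)₃C–OC₂H₅ loses CH₃CH₂O⁻: pKₐ(CH₃CH₂OH) ≈ 16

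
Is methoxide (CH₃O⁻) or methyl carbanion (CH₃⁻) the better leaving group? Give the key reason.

methoxide (CH₃O⁻) is the better leaving group.
pKₐ(CH₃OH) ≈ 15.5 versus pKₐ(CH₄) ≈ 48: methoxide (CH₃O⁻) is the much weaker base.
Strong base; alkoxides do not leave unassisted.

methoxide (CH₃O⁻)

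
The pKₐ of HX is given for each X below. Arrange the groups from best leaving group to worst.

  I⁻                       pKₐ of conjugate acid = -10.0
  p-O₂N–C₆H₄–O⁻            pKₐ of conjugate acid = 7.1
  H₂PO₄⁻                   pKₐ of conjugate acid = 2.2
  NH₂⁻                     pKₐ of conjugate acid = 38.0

Lower conjugate-acid pKₐ ⇒ weaker base ⇒ better leaving group.
Sorting by the given values: I⁻ (-10.0), H₂PO₄⁻ (2.2), p-O₂N–C₆H₄–O⁻ (7.1), NH₂⁻ (38.0).

I⁻ > H₂PO₄⁻ > p-O₂N–C₆H₄–O⁻ > NH₂⁻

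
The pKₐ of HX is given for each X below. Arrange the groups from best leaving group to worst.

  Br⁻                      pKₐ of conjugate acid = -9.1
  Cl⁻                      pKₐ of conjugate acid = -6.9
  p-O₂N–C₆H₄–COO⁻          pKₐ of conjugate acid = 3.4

Lower conjugate-acid pKₐ ⇒ weaker base ⇒ better leaving group.
Sorting by the given values: Br⁻ (-9.1), Cl⁻ (-6.9), p-O₂N–C₆H₄–COO⁻ (3.4).

Br⁻ > Cl⁻ > p-O₂N–C₆H₄–COO⁻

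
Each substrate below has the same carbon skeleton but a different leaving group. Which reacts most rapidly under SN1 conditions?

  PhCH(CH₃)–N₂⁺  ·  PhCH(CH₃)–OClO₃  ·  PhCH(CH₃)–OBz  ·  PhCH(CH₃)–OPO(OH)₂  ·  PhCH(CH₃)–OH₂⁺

PhCH(CH₃)–N₂⁺

Identical carbon frameworks mean the comparison reduces to leaving-group quality.
Rank by basicity of the departing species: weakest base leaves most easily.
PhCH(CH₃)–N₂⁺ loses N₂: no meaningful conjugate acid; N₂ departs as an exceptionally stable neutral molecule
PhCH(CH₃)–OClO₃ loses ClO₄⁻: pKₐ(HClO₄) ≈ -10
PhCH(CH₃)–OH₂⁺ loses H₂O: pKₐ(H₃O⁺) ≈ -1.7
PhCH(CH₃)–OPO(OH)₂ loses H₂PO₄⁻: pKₐ(H₃PO₄) ≈ 2.1
PhCH(CH₃)–OBz loses PhCOO⁻: pKₐ(C₆H₅COOH) ≈ 4.2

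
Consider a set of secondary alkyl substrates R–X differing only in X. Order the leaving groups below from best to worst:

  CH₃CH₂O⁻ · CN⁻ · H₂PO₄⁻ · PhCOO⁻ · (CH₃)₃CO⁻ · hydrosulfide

H₂PO₄⁻ > PhCOO⁻ > hydrosulfide > CN⁻ > CH₃CH₂O⁻ > (CH₃)₃CO⁻

Rank by basicity of the departing species: weakest base leaves most easily.
H₂PO₄⁻: pKₐ(H₃PO₄) ≈ 2.1
PhCOO⁻: pKₐ(C₆H₅COOH) ≈ 4.2 — aryl carboxylate
hydrosulfide: pKₐ(H₂S) ≈ 7 — larger and more polarisable than the oxygen analogue
CN⁻: pKₐ(HCN) ≈ 9.2
CH₃CH₂O⁻: pKₐ(CH₃CH₂OH) ≈ 16 — strong base; alkoxides do not leave unassisted
(CH₃)₃CO⁻: pKₐ(t-BuOH) ≈ 18 — bulky, strongly basic alkoxide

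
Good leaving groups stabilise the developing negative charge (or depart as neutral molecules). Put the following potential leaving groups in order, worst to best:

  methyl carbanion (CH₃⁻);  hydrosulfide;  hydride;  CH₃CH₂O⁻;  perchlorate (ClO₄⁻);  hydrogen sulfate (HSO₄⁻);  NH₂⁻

The more stable X⁻ (or X) is on its own — i.e. the weaker a base it is — the better a leaving group it makes.
perchlorate (ClO₄⁻): pKₐ(HClO₄) ≈ -10 — extremely weak base; rarely used for safety reasons
hydrogen sulfate (HSO₄⁻): pKₐ(H₂SO₄) ≈ -3 — conjugate base of a strong mineral acid
hydrosulfide: pKₐ(H₂S) ≈ 7 — larger and more polarisable than the oxygen analogue
CH₃CH₂O⁻: pKₐ(CH₃CH₂OH) ≈ 16
hydride: pKₐ(H₂) ≈ 36 — extremely strong base; leaves only in special hydride-transfer contexts
NH₂⁻: pKₐ(NH₃) ≈ 38
methyl carbanion (CH₃⁻): pKₐ(CH₄) ≈ 48 — unstabilised carbanion; the worst conceivable leaving group
The question asks for worst first, so the sequence is read in increasing leaving-group ability.

methyl carbanion (CH₃⁻) < NH₂⁻ < hydride < CH₃CH₂O⁻ < hydrosulfide < hydrogen sulfate (HSO₄⁻) < perchlorate (ClO₄⁻)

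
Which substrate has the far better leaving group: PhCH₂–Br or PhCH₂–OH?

PhCH₂–Br

From PhCH₂–OH the departing group would be OH⁻ (pKₐ(H₂O) ≈ 15.7). Strong base; essentially never leaves without prior activation.
From PhCH₂–Br the leaving group is Br⁻ (pKₐ(HBr) ≈ -9). Weak base; good leaving group.
(In practice PhCH₂–Br is made from PhCH₂–OH by treatment with PBr₃, replacing the hydroxyl with bromide.)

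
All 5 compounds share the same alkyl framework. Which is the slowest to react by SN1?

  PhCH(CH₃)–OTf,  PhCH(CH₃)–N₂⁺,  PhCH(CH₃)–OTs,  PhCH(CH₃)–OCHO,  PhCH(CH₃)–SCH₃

The skeletons are identical, so relative rate is governed entirely by leaving-group ability.
The more stable X⁻ (or X) is on its own — i.e. the weaker a base it is — the better a leaving group it makes.
PhCH(CH₃)–N₂⁺ loses N₂: no meaningful conjugate acid; N₂ departs as an exceptionally stable neutral molecule
PhCH(CH₃)–OTf loses OTf⁻: pKₐ(CF₃SO₃H (triflic acid)) ≈ -14
PhCH(CH₃)–OTs loses OTs⁻: pKₐ(p-CH₃C₆H₄SO₃H (TsOH)) ≈ -2.8
PhCH(CH₃)–OCHO loses HCOO⁻: pKₐ(HCOOH) ≈ 3.8
PhCH(CH₃)–SCH₃ loses RS⁻: pKₐ(RSH (a thiol)) ≈ 10.5

PhCH(CH₃)–SCH₃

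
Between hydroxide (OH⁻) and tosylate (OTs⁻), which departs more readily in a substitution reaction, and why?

tosylate (OTs⁻)

tosylate (OTs⁻) is the better leaving group.
pKₐ(p-CH₃C₆H₄SO₃H (TsOH)) ≈ -2.8 versus pKₐ(H₂O) ≈ 15.7: tosylate (OTs⁻) is the much weaker base.
Resonance-delocalised arenesulfonate.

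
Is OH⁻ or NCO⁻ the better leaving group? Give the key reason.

NCO⁻

NCO⁻ is the better leaving group.
pKₐ(HOCN) ≈ 3.5 versus pKₐ(H₂O) ≈ 15.7: NCO⁻ is the much weaker base.
Resonance between N and O.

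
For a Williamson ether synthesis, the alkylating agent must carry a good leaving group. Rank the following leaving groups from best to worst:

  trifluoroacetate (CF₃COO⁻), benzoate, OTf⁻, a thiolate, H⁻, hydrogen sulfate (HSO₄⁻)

OTf⁻ > hydrogen sulfate (HSO₄⁻) > trifluoroacetate (CF₃COO⁻) > benzoate > a thiolate > H⁻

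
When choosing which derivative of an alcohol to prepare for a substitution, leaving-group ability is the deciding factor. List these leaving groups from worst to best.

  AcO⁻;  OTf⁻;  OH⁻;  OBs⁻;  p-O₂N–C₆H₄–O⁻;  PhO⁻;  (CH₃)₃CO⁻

The more stable X⁻ (or X) is on its own — i.e. the weaker a base it is — the better a leaving group it makes.
OTf⁻: pKₐ(CF₃SO₃H (triflic acid)) ≈ -14 — charge spread over three oxygens and a CF₃ group; the premier leaving group in synthesis
OBs⁻: pKₐ(p-BrC₆H₄SO₃H) ≈ -2.8 — arenesulfonate with a p-bromo substituent
AcO⁻: pKₐ(CH₃COOH) ≈ 4.8
p-O₂N–C₆H₄–O⁻: pKₐ(p-nitrophenol) ≈ 7.2
PhO⁻: pKₐ(C₆H₅OH (phenol)) ≈ 10 — resonance into the ring helps, but still a poor LG
OH⁻: pKₐ(H₂O) ≈ 15.7 — strong base; essentially never leaves without prior activation
(CH₃)₃CO⁻: pKₐ(t-BuOH) ≈ 18 — bulky, strongly basic alkoxide
Reversing gives the worst-to-best order requested.

(CH₃)₃CO⁻ < OH⁻ < PhO⁻ < p-O₂N–C₆H₄–O⁻ < AcO⁻ < OBs⁻ < OTf⁻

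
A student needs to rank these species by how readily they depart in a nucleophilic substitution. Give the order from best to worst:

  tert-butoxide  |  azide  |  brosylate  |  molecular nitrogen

molecular nitrogen: no meaningful conjugate acid; N₂ departs as an exceptionally stable neutral molecule
brosylate: pKₐ(p-BrC₆H₄SO₃H) ≈ -2.8
azide: pKₐ(HN₃) ≈ 4.7
tert-butoxide: pKₐ(t-BuOH) ≈ 18

molecular nitrogen > brosylate > azide > tert-butoxide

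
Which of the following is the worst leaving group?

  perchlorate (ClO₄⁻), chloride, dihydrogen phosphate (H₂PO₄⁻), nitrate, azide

azide

Leaving-group ability tracks the stability of the departed species; conjugate-acid pKₐ is the usual yardstick (lower pKₐ → better LG).
perchlorate (ClO₄⁻): pKₐ(HClO₄) ≈ -10
chloride: pKₐ(HCl) ≈ -7
nitrate: pKₐ(HNO₃) ≈ -1.3
dihydrogen phosphate (H₂PO₄⁻): pKₐ(H₃PO₄) ≈ 2.1
azide: pKₐ(HN₃) ≈ 4.7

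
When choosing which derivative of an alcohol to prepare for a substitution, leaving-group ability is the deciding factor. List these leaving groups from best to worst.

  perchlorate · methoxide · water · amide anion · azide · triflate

Rank by basicity of the departing species: weakest base leaves most easily.
triflate: pKₐ(CF₃SO₃H (triflic acid)) ≈ -14
perchlorate: pKₐ(HClO₄) ≈ -10
water: pKₐ(H₃O⁺) ≈ -1.7
azide: pKₐ(HN₃) ≈ 4.7
methoxide: pKₐ(CH₃OH) ≈ 15.5
amide anion: pKₐ(NH₃) ≈ 38

triflate > perchlorate > water > azide > methoxide > amide anion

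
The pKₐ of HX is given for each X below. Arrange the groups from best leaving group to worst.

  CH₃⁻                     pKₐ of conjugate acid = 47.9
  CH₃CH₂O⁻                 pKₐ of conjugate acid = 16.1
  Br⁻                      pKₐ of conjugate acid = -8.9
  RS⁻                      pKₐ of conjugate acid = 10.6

Lower conjugate-acid pKₐ ⇒ weaker base ⇒ better leaving group.
Sorting by the given values: Br⁻ (-8.9), RS⁻ (10.6), CH₃CH₂O⁻ (16.1), CH₃⁻ (47.9).

Br⁻ > RS⁻ > CH₃CH₂O⁻ > CH₃⁻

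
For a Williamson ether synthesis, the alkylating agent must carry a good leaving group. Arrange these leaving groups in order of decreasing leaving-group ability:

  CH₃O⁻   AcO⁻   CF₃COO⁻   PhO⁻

Leaving-group ability tracks the stability of the departed species; conjugate-acid pKₐ is the usual yardstick (lower pKₐ → better LG).
CF₃COO⁻: pKₐ(CF₃COOH) ≈ 0.2
AcO⁻: pKₐ(CH₃COOH) ≈ 4.8
PhO⁻: pKₐ(C₆H₅OH (phenol)) ≈ 10 — resonance into the ring helps, but still a poor LG
CH₃O⁻: pKₐ(CH₃OH) ≈ 15.5 — strong base; alkoxides do not leave unassisted

CF₃COO⁻ > AcO⁻ > PhO⁻ > CH₃O⁻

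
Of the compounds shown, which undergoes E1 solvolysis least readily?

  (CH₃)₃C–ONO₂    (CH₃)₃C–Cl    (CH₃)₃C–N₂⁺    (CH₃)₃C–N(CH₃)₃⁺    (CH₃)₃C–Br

(CH₃)₃C–N(CH₃)₃⁺

With the same alkyl group throughout, only the leaving group differentiates the rates.
A good leaving group is a weak base: the lower the pKₐ of its conjugate acid, the more readily it departs.
(CH₃)₃C–N₂⁺ loses N₂: no meaningful conjugate acid; N₂ departs as an exceptionally stable neutral molecule
(CH₃)₃C–Br loses Br⁻: pKₐ(HBr) ≈ -9
(CH₃)₃C–Cl loses Cl⁻: pKₐ(HCl) ≈ -7
(CH₃)₃C–ONO₂ loses NO₃⁻: pKₐ(HNO₃) ≈ -1.3
(CH₃)₃C–N(CH₃)₃⁺ loses NR'₃: pKₐ(R'₃NH⁺) ≈ 10.7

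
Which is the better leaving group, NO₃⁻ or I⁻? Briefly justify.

I⁻

I⁻ is the better leaving group.
pKₐ(HI) ≈ -10 versus pKₐ(HNO₃) ≈ -1.3: I⁻ is the much weaker base.
Large, highly polarisable; very weak base.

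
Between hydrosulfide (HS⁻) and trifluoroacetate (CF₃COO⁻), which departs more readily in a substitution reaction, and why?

trifluoroacetate (CF₃COO⁻) is the better leaving group.
pKₐ(CF₃COOH) ≈ 0.2 versus pKₐ(H₂S) ≈ 7: trifluoroacetate (CF₃COO⁻) is the much weaker base.
Strongly electron-withdrawing CF₃ stabilises the carboxylate.

trifluoroacetate (CF₃COO⁻)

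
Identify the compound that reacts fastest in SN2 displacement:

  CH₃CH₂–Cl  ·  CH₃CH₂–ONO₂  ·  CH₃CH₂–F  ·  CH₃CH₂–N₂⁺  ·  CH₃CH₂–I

CH₃CH₂–N₂⁺

Same R in every case — rank the leaving groups.
Leaving-group ability tracks the stability of the departed species; conjugate-acid pKₐ is the usual yardstick (lower pKₐ → better LG).
CH₃CH₂–N₂⁺ loses N₂: no meaningful conjugate acid; N₂ departs as an exceptionally stable neutral molecule
CH₃CH₂–I loses I⁻: pKₐ(HI) ≈ -10
CH₃CH₂–Cl loses Cl⁻: pKₐ(HCl) ≈ -7
CH₃CH₂–ONO₂ loses NO₃⁻: pKₐ(HNO₃) ≈ -1.3
CH₃CH₂–F loses F⁻: pKₐ(HF) ≈ 3.2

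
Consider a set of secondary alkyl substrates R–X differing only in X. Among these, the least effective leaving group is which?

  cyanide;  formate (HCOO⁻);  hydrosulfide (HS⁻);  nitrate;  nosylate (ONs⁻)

A good leaving group is a weak base: the lower the pKₐ of its conjugate acid, the more readily it departs.
nosylate (ONs⁻): pKₐ(p-O₂NC₆H₄SO₃H) ≈ -3.5
nitrate: pKₐ(HNO₃) ≈ -1.3
formate (HCOO⁻): pKₐ(HCOOH) ≈ 3.8
hydrosulfide (HS⁻): pKₐ(H₂S) ≈ 7
cyanide: pKₐ(HCN) ≈ 9.2

cyanide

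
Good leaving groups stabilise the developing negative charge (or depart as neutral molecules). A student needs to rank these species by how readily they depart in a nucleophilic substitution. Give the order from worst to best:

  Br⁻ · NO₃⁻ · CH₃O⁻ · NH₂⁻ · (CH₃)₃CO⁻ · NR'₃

Br⁻: pKₐ(HBr) ≈ -9
NO₃⁻: pKₐ(HNO₃) ≈ -1.3
NR'₃: pKₐ(R'₃NH⁺) ≈ 10.7
CH₃O⁻: pKₐ(CH₃OH) ≈ 15.5
(CH₃)₃CO⁻: pKₐ(t-BuOH) ≈ 18
NH₂⁻: pKₐ(NH₃) ≈ 38
The question asks for worst first, so the sequence is read in increasing leaving-group ability.

NH₂⁻ < (CH₃)₃CO⁻ < CH₃O⁻ < NR'₃ < NO₃⁻ < Br⁻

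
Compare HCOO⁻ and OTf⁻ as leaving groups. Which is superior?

OTf⁻

OTf⁻ is the better leaving group.
pKₐ(CF₃SO₃H (triflic acid)) ≈ -14 versus pKₐ(HCOOH) ≈ 3.8: OTf⁻ is the much weaker base.
Charge spread over three oxygens and a CF₃ group; the premier leaving group in synthesis.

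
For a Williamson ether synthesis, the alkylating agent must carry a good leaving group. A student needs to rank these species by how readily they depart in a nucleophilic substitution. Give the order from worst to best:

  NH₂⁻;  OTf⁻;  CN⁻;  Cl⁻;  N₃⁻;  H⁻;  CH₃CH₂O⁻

A good leaving group is a weak base: the lower the pKₐ of its conjugate acid, the more readily it departs.
OTf⁻: pKₐ(CF₃SO₃H (triflic acid)) ≈ -14
Cl⁻: pKₐ(HCl) ≈ -7 — moderately weak base
N₃⁻: pKₐ(HN₃) ≈ 4.7
CN⁻: pKₐ(HCN) ≈ 9.2 — sp carbon stabilises the charge somewhat, but still a poor LG
CH₃CH₂O⁻: pKₐ(CH₃CH₂OH) ≈ 16 — strong base; alkoxides do not leave unassisted
H⁻: pKₐ(H₂) ≈ 36 — extremely strong base; leaves only in special hydride-transfer contexts
NH₂⁻: pKₐ(NH₃) ≈ 38 — extremely strong base; never a leaving group
Listed from poorest to best leaving group as asked.

NH₂⁻ < H⁻ < CH₃CH₂O⁻ < CN⁻ < N₃⁻ < Cl⁻ < OTf⁻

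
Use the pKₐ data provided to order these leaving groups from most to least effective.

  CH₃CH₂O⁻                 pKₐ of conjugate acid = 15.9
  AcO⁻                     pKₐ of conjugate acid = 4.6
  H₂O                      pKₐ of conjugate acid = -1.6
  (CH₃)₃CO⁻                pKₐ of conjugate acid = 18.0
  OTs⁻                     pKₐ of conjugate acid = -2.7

OTs⁻ > H₂O > AcO⁻ > CH₃CH₂O⁻ > (CH₃)₃CO⁻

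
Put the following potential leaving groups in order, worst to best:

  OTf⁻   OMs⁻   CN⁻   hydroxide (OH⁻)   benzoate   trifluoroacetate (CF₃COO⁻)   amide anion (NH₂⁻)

amide anion (NH₂⁻) < hydroxide (OH⁻) < CN⁻ < benzoate < trifluoroacetate (CF₃COO⁻) < OMs⁻ < OTf⁻

OTf⁻: pKₐ(CF₃SO₃H (triflic acid)) ≈ -14 — charge spread over three oxygens and a CF₃ group; the premier leaving group in synthesis
OMs⁻: pKₐ(CH₃SO₃H (MsOH)) ≈ -1.9 — resonance-delocalised alkanesulfonate
trifluoroacetate (CF₃COO⁻): pKₐ(CF₃COOH) ≈ 0.2
benzoate: pKₐ(C₆H₅COOH) ≈ 4.2 — aryl carboxylate
CN⁻: pKₐ(HCN) ≈ 9.2 — sp carbon stabilises the charge somewhat, but still a poor LG
hydroxide (OH⁻): pKₐ(H₂O) ≈ 15.7 — strong base; essentially never leaves without prior activation
amide anion (NH₂⁻): pKₐ(NH₃) ≈ 38 — extremely strong base; never a leaving group
Reversing gives the worst-to-best order requested.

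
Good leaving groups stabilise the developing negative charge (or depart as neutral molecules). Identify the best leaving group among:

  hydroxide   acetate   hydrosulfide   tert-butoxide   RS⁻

acetate: pKₐ(CH₃COOH) ≈ 4.8
hydrosulfide: pKₐ(H₂S) ≈ 7
RS⁻: pKₐ(RSH (a thiol)) ≈ 10.5
hydroxide: pKₐ(H₂O) ≈ 15.7
tert-butoxide: pKₐ(t-BuOH) ≈ 18

acetate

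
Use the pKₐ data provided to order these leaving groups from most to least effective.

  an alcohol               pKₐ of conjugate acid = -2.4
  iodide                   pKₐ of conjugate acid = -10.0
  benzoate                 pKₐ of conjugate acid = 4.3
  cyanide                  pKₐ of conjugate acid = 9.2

Lower conjugate-acid pKₐ ⇒ weaker base ⇒ better leaving group.
Sorting by the given values: iodide (-10.0), an alcohol (-2.4), benzoate (4.3), cyanide (9.2).

iodide > an alcohol > benzoate > cyanide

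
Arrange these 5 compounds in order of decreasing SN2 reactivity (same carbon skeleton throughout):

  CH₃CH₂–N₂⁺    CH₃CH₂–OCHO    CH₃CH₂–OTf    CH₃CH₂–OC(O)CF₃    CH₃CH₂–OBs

With the same alkyl group throughout, only the leaving group differentiates the rates.
Rank by basicity of the departing species: weakest base leaves most easily.
CH₃CH₂–N₂⁺ loses N₂: no meaningful conjugate acid; N₂ departs as an exceptionally stable neutral molecule
CH₃CH₂–OTf loses OTf⁻: pKₐ(CF₃SO₃H (triflic acid)) ≈ -14
CH₃CH₂–OBs loses OBs⁻: pKₐ(p-BrC₆H₄SO₃H) ≈ -2.8
CH₃CH₂–OC(O)CF₃ loses CF₃COO⁻: pKₐ(CF₃COOH) ≈ 0.2
CH₃CH₂–OCHO loses HCOO⁻: pKₐ(HCOOH) ≈ 3.8

CH₃CH₂–N₂⁺ > CH₃CH₂–OTf > CH₃CH₂–OBs > CH₃CH₂–OC(O)CF₃ > CH₃CH₂–OCHO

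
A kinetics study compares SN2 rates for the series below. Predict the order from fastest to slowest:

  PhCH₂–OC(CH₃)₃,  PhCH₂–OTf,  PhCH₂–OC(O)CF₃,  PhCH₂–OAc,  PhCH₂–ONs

With the same alkyl group throughout, only the leaving group differentiates the rates.
Leaving-group ability tracks the stability of the departed species; conjugate-acid pKₐ is the usual yardstick (lower pKₐ → better LG).
PhCH₂–OTf loses OTf⁻: pKₐ(CF₃SO₃H (triflic acid)) ≈ -14
PhCH₂–ONs loses ONs⁻: pKₐ(p-O₂NC₆H₄SO₃H) ≈ -3.5
PhCH₂–OC(O)CF₃ loses CF₃COO⁻: pKₐ(CF₃COOH) ≈ 0.2
PhCH₂–OAc loses AcO⁻: pKₐ(CH₃COOH) ≈ 4.8
PhCH₂–OC(CH₃)₃ loses (CH₃)₃CO⁻: pKₐ(t-BuOH) ≈ 18

PhCH₂–OTf > PhCH₂–ONs > PhCH₂–OC(O)CF₃ > PhCH₂–OAc > PhCH₂–OC(CH₃)₃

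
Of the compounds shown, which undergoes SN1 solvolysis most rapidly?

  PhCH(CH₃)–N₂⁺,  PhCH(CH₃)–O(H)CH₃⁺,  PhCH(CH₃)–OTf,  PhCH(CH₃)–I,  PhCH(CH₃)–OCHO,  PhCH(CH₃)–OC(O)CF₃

PhCH(CH₃)–N₂⁺

The skeletons are identical, so relative rate is governed entirely by leaving-group ability.
Leaving-group ability tracks the stability of the departed species; conjugate-acid pKₐ is the usual yardstick (lower pKₐ → better LG).
PhCH(CH₃)–N₂⁺ loses N₂: no meaningful conjugate acid; N₂ departs as an exceptionally stable neutral molecule
PhCH(CH₃)–OTf loses OTf⁻: pKₐ(CF₃SO₃H (triflic acid)) ≈ -14
PhCH(CH₃)–I loses I⁻: pKₐ(HI) ≈ -10
PhCH(CH₃)–O(H)CH₃⁺ loses R'OH: pKₐ(R'OH₂⁺) ≈ -2.4
PhCH(CH₃)–OC(O)CF₃ loses CF₃COO⁻: pKₐ(CF₃COOH) ≈ 0.2
PhCH(CH₃)–OCHO loses HCOO⁻: pKₐ(HCOOH) ≈ 3.8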